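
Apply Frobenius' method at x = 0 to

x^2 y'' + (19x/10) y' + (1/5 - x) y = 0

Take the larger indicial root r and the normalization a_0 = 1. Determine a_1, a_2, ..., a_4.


Write in Frobenius form y'' + (p(x)/x) y' + (q(x)/x^2) y = 0:
  p(x) = 19/10,  q(x) = 1/5 - x.
Indicial equation: r(r-1) + (19/10) r + (1/5) = 0 -> roots r_1 = -2/5, r_2 = -1/2.
Take r = r_1 = -2/5. Let y(x) = x^r sum_{n>=0} a_n x^n with a_0 = 1.
Substitute y = x^r sum a_n x^n and match x^{r+n}. The recurrence is
  D(n) a_n - 1 a_{n-1} = 0,  where D(n) = (r+n)(r+n-1) + (19/10)(r+n) + (1/5).
  a_n = 1 / D(n) * a_{n-1}.
Since the indicial polynomial factors as (r - r_1)(r - r_2), D(n) = (r_1 + n - r_1)(r_1 + n - r_2) = n(n + 1/10).
Evaluating step by step (a_0 = 1):
  n = 1: D(1) = 1(1 + 1/10) = 11/10; numerator = 1(1) = 1; a_1 = (1)/(11/10) = 10/11
  n = 2: D(2) = 2(2 + 1/10) = 21/5; numerator = 1(10/11) = 10/11; a_2 = (10/11)/(21/5) = 50/231
  n = 3: D(3) = 3(3 + 1/10) = 93/10; numerator = 1(50/231) = 50/231; a_3 = (50/231)/(93/10) = 500/21483
  n = 4: D(4) = 4(4 + 1/10) = 82/5; numerator = 1(500/21483) = 500/21483; a_4 = (500/21483)/(82/5) = 1250/880803

r = -2/5; a_0 = 1; a_1 = 10/11; a_2 = 50/231; a_3 = 500/21483; a_4 = 1250/880803


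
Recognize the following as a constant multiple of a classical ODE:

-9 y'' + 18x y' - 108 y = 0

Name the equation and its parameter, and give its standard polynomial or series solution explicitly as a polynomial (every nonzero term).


All three coefficients share the factor -9; dividing through by -9 gives  y'' - 2x y' + 12 y = 0.
This matches the Hermite equation y'' - 2x y' + 2n y = 0 with 2n = 12, so n = 6; the polynomial solution is H_6(x).
With y = sum_k a_k x^k, matching x^k gives (k+2)(k+1) a_{k+2} = 2(k - n) a_k = 2(k - 6) a_k. The right side vanishes at k = 6, so the series with the parity of 6 terminates at degree 6.
Standard normalization: leading coefficient of H_n is 2^n, so a_6 = 2^6 = 64. Work downward with a_k = (k+1)(k+2) a_{k+2} / (2(k - n)):
  a_4 = (5)(6)(64) / (2(4 - 6)) = 1920/(-4) = -480
  a_2 = (3)(4)(-480) / (2(2 - 6)) = -5760/(-8) = 720
  a_0 = (1)(2)(720) / (2(0 - 6)) = 1440/(-12) = -120
Hence H_6(x) = 64 x^6 - 480 x^4 + 720 x^2 - 120.

H_6(x); series = 64 x^6 - 480 x^4 + 720 x^2 - 120


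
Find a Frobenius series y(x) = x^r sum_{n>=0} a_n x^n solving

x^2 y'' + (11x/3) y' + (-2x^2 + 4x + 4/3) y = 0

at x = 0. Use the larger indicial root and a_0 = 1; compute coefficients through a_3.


Write in Frobenius form y'' + (p(x)/x) y' + (q(x)/x^2) y = 0:
  p(x) = 11/3,  q(x) = -2x^2 + 4x + 4/3.
Indicial equation: r(r-1) + (11/3) r + (4/3) = 0 -> roots r_1 = -2/3, r_2 = -2.
Take r = r_1 = -2/3. Let y(x) = x^r sum_{n>=0} a_n x^n with a_0 = 1.
Substitute y = x^r sum a_n x^n and match x^{r+n}. The recurrence is
  D(n) a_n + 4 a_{n-1} - 2 a_{n-2} = 0,  where D(n) = (r+n)(r+n-1) + (11/3)(r+n) + (4/3).
  a_n = [-4 a_{n-1} + 2 a_{n-2}] / D(n).
Since the indicial polynomial factors as (r - r_1)(r - r_2), D(n) = (r_1 + n - r_1)(r_1 + n - r_2) = n(n + 4/3).
Evaluating step by step (a_0 = 1):
  n = 1: D(1) = 1(1 + 4/3) = 7/3; numerator = -4(1) = -4; a_1 = (-4)/(7/3) = -12/7
  n = 2: D(2) = 2(2 + 4/3) = 20/3; numerator = -4(-12/7) + 2(1) = 62/7; a_2 = (62/7)/(20/3) = 93/70
  n = 3: D(3) = 3(3 + 4/3) = 13; numerator = -4(93/70) + 2(-12/7) = -306/35; a_3 = (-306/35)/(13) = -306/455

r = -2/3; a_0 = 1; a_1 = -12/7; a_2 = 93/70; a_3 = -306/455


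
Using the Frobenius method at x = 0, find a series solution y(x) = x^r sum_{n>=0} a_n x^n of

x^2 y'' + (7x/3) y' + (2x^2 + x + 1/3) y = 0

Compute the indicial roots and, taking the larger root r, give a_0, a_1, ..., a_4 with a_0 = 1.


Write in Frobenius form y'' + (p(x)/x) y' + (q(x)/x^2) y = 0:
  p(x) = 7/3,  q(x) = 2x^2 + x + 1/3.
Indicial equation: r(r-1) + (7/3) r + (1/3) = 0 -> roots r_1 = -1/3, r_2 = -1.
Take r = r_1 = -1/3. Let y(x) = x^r sum_{n>=0} a_n x^n with a_0 = 1.
Substitute y = x^r sum a_n x^n and match x^{r+n}. The recurrence is
  D(n) a_n + 1 a_{n-1} + 2 a_{n-2} = 0,  where D(n) = (r+n)(r+n-1) + (7/3)(r+n) + (1/3).
  a_n = [-1 a_{n-1} - 2 a_{n-2}] / D(n).
Since the indicial polynomial factors as (r - r_1)(r - r_2), D(n) = (r_1 + n - r_1)(r_1 + n - r_2) = n(n + 2/3).
Evaluating step by step (a_0 = 1):
  n = 1: D(1) = 1(1 + 2/3) = 5/3; numerator = -1(1) = -1; a_1 = (-1)/(5/3) = -3/5
  n = 2: D(2) = 2(2 + 2/3) = 16/3; numerator = -1(-3/5) - 2(1) = -7/5; a_2 = (-7/5)/(16/3) = -21/80
  n = 3: D(3) = 3(3 + 2/3) = 11; numerator = -1(-21/80) - 2(-3/5) = 117/80; a_3 = (117/80)/(11) = 117/880
  n = 4: D(4) = 4(4 + 2/3) = 56/3; numerator = -1(117/880) - 2(-21/80) = 69/176; a_4 = (69/176)/(56/3) = 207/9856

r = -1/3; a_0 = 1; a_1 = -3/5; a_2 = -21/80; a_3 = 117/880; a_4 = 207/9856


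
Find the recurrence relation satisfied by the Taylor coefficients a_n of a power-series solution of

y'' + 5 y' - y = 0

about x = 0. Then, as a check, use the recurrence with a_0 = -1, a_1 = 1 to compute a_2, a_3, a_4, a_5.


Substitute y = sum_n a_n x^n.
y''(x) has coefficient (n+2)(n+1) a_{n+2} at x^n;
5 y'(x) has coefficient 5 (n+1) a_{n+1} at x^n;
-y(x) has coefficient -1 a_n at x^n.
Matching x^n: (n+2)(n+1) a_{n+2} + 5 (n+1) a_{n+1} - 1 a_n = 0.
Thus a_{n+2} = [-5 (n+1) a_{n+1} + 1 a_n] / ((n+1)(n+2)).

Check with a_0 = -1, a_1 = 1 (apply the recurrence for n = 0, 1, 2, 3): a_0 = -1, a_1 = 1, a_2 = -3, a_3 = 31/6, a_4 = -161/24, a_5 = 209/30.

a_(n+2) = [-5 (n+1) a_(n+1) + 1 a_n] / ((n+1)(n+2)); check: a_0 = -1, a_1 = 1, a_2 = -3, a_3 = 31/6, a_4 = -161/24, a_5 = 209/30


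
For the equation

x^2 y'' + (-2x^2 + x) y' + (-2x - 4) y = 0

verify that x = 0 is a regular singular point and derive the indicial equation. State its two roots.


Divide by x^2 to reach normal form y'' + P_1(x) y' + P_2(x) y = 0 with P_1(x) = -2 + 1/x and P_2(x) = -2/x - 4/x^2.
x = 0 is a singular point because the y'-coefficient -2 + 1/x has a pole at x = 0 and the y-coefficient -2/x - 4/x^2 has a pole at x = 0.
It is a regular singular point because x P_1(x) = p(x) = 1 - 2x and x^2 P_2(x) = q(x) = -2x - 4 are polynomials, hence analytic at x = 0.
p(0) = 1,  q(0) = -4.
Indicial equation: r(r-1) + p(0) r + q(0) = 0, i.e. r^2 + (p(0) - 1) r + q(0) = 0, i.e. r^2 - 4 = 0.
Discriminant: (0)^2 - 4(-4) = 16, so r = (0 ± 4)/2.
Solving: r_1 = 2, r_2 = -2.

indicial: r^2 - 4 = 0; roots r_1 = 2, r_2 = -2


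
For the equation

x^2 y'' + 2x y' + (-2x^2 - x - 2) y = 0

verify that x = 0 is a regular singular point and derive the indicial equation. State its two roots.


Divide by x^2 to reach normal form y'' + P_1(x) y' + P_2(x) y = 0 with P_1(x) = 2/x and P_2(x) = -2 - 1/x - 2/x^2.
x = 0 is a singular point because the y'-coefficient 2/x has a pole at x = 0 and the y-coefficient -2 - 1/x - 2/x^2 has a pole at x = 0.
It is a regular singular point because x P_1(x) = p(x) = 2 and x^2 P_2(x) = q(x) = -2x^2 - x - 2 are polynomials, hence analytic at x = 0.
p(0) = 2,  q(0) = -2.
Indicial equation: r(r-1) + p(0) r + q(0) = 0, i.e. r^2 + (p(0) - 1) r + q(0) = 0, i.e. r^2 + 1 r - 2 = 0.
Discriminant: (1)^2 - 4(-2) = 9, so r = (-1 ± 3)/2.
Solving: r_1 = 1, r_2 = -2.

indicial: r^2 + 1 r - 2 = 0; roots r_1 = 1, r_2 = -2


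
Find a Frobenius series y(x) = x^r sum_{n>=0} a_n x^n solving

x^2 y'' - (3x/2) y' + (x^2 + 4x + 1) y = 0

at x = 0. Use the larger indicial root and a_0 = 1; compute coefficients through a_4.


Write in Frobenius form y'' + (p(x)/x) y' + (q(x)/x^2) y = 0:
  p(x) = -3/2,  q(x) = x^2 + 4x + 1.
Indicial equation: r(r-1) + (-3/2) r + (1) = 0 -> roots r_1 = 2, r_2 = 1/2.
Take r = r_1 = 2. Let y(x) = x^r sum_{n>=0} a_n x^n with a_0 = 1.
Substitute y = x^r sum a_n x^n and match x^{r+n}. The recurrence is
  D(n) a_n + 4 a_{n-1} + 1 a_{n-2} = 0,  where D(n) = (r+n)(r+n-1) + (-3/2)(r+n) + (1).
  a_n = [-4 a_{n-1} - 1 a_{n-2}] / D(n).
Since the indicial polynomial factors as (r - r_1)(r - r_2), D(n) = (r_1 + n - r_1)(r_1 + n - r_2) = n(n + 3/2).
Evaluating step by step (a_0 = 1):
  n = 1: D(1) = 1(1 + 3/2) = 5/2; numerator = -4(1) = -4; a_1 = (-4)/(5/2) = -8/5
  n = 2: D(2) = 2(2 + 3/2) = 7; numerator = -4(-8/5) - 1(1) = 27/5; a_2 = (27/5)/(7) = 27/35
  n = 3: D(3) = 3(3 + 3/2) = 27/2; numerator = -4(27/35) - 1(-8/5) = -52/35; a_3 = (-52/35)/(27/2) = -104/945
  n = 4: D(4) = 4(4 + 3/2) = 22; numerator = -4(-104/945) - 1(27/35) = -313/945; a_4 = (-313/945)/(22) = -313/20790

r = 2; a_0 = 1; a_1 = -8/5; a_2 = 27/35; a_3 = -104/945; a_4 = -313/20790


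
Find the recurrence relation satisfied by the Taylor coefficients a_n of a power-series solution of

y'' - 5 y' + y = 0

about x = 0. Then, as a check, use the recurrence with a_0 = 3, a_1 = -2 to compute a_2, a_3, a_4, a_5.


Substitute y = sum_n a_n x^n.
y''(x) has coefficient (n+2)(n+1) a_{n+2} at x^n;
-5 y'(x) has coefficient -5 (n+1) a_{n+1} at x^n;
y(x) has coefficient 1 a_n at x^n.
Matching x^n: (n+2)(n+1) a_{n+2} - 5 (n+1) a_{n+1} + 1 a_n = 0.
Thus a_{n+2} = [5 (n+1) a_{n+1} - 1 a_n] / ((n+1)(n+2)).

Check with a_0 = 3, a_1 = -2 (apply the recurrence for n = 0, 1, 2, 3): a_0 = 3, a_1 = -2, a_2 = -13/2, a_3 = -21/2, a_4 = -151/12, a_5 = -1447/120.

a_(n+2) = [5 (n+1) a_(n+1) - 1 a_n] / ((n+1)(n+2)); check: a_0 = 3, a_1 = -2, a_2 = -13/2, a_3 = -21/2, a_4 = -151/12, a_5 = -1447/120


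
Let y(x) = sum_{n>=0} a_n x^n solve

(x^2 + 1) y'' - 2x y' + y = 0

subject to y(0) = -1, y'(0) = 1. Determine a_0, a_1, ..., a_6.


Ansatz: y(x) = sum_{n>=0} a_n x^n, so y'(x) = sum_{n>=1} n a_n x^(n-1) and y''(x) = sum_{n>=2} n(n-1) a_n x^(n-2).
Substitute into P(x) y'' + Q(x) y' + R(x) y = 0 with P(x) = x^2 + 1, Q(x) = -2x, R(x) = 1, and match powers of x.
Initial conditions: a_0 = -1, a_1 = 1.
Setting the coefficient of each power of x to zero and solving order by order (substituting the coefficients already found):
  x^0: 2 a_2 + a_0 = 0  ->  2 a_2 = -a_0 = 1  ->  a_2 = 1/2
  x^1: 6 a_3 - a_1 = 0  ->  6 a_3 = a_1 = 1  ->  a_3 = 1/6
  x^2: 12 a_4 - a_2 = 0  ->  12 a_4 = a_2 = 1/2  ->  a_4 = 1/24
  x^3: 20 a_5 + a_3 = 0  ->  20 a_5 = -a_3 = -1/6  ->  a_5 = -1/120
  x^4: 30 a_6 + 5 a_4 = 0  ->  30 a_6 = -5 a_4 = -5/24  ->  a_6 = -1/144
Truncated series: y(x) = -1 + x + (1/2) x^2 + (1/6) x^3 + (1/24) x^4 - (1/120) x^5 - (1/144) x^6 + O(x^7).

a_0 = -1; a_1 = 1; a_2 = 1/2; a_3 = 1/6; a_4 = 1/24; a_5 = -1/120; a_6 = -1/144


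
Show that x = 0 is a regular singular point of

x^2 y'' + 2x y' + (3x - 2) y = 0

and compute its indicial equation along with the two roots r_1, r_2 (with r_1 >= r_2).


Divide by x^2 to reach normal form y'' + P_1(x) y' + P_2(x) y = 0 with P_1(x) = 2/x and P_2(x) = 3/x - 2/x^2.
x = 0 is a singular point because the y'-coefficient 2/x has a pole at x = 0 and the y-coefficient 3/x - 2/x^2 has a pole at x = 0.
It is a regular singular point because x P_1(x) = p(x) = 2 and x^2 P_2(x) = q(x) = 3x - 2 are polynomials, hence analytic at x = 0.
p(0) = 2,  q(0) = -2.
Indicial equation: r(r-1) + p(0) r + q(0) = 0, i.e. r^2 + (p(0) - 1) r + q(0) = 0, i.e. r^2 + 1 r - 2 = 0.
Discriminant: (1)^2 - 4(-2) = 9, so r = (-1 ± 3)/2.
Solving: r_1 = 1, r_2 = -2.

indicial: r^2 + 1 r - 2 = 0; roots r_1 = 1, r_2 = -2


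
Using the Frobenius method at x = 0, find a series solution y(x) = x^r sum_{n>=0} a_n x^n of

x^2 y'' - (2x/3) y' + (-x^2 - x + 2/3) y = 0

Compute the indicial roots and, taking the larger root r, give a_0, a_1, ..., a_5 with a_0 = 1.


Write in Frobenius form y'' + (p(x)/x) y' + (q(x)/x^2) y = 0:
  p(x) = -2/3,  q(x) = -x^2 - x + 2/3.
Indicial equation: r(r-1) + (-2/3) r + (2/3) = 0 -> roots r_1 = 1, r_2 = 2/3.
Take r = r_1 = 1. Let y(x) = x^r sum_{n>=0} a_n x^n with a_0 = 1.
Substitute y = x^r sum a_n x^n and match x^{r+n}. The recurrence is
  D(n) a_n - 1 a_{n-1} - 1 a_{n-2} = 0,  where D(n) = (r+n)(r+n-1) + (-2/3)(r+n) + (2/3).
  a_n = [1 a_{n-1} + 1 a_{n-2}] / D(n).
Since the indicial polynomial factors as (r - r_1)(r - r_2), D(n) = (r_1 + n - r_1)(r_1 + n - r_2) = n(n + 1/3).
Evaluating step by step (a_0 = 1):
  n = 1: D(1) = 1(1 + 1/3) = 4/3; numerator = 1(1) = 1; a_1 = (1)/(4/3) = 3/4
  n = 2: D(2) = 2(2 + 1/3) = 14/3; numerator = 1(3/4) + 1(1) = 7/4; a_2 = (7/4)/(14/3) = 3/8
  n = 3: D(3) = 3(3 + 1/3) = 10; numerator = 1(3/8) + 1(3/4) = 9/8; a_3 = (9/8)/(10) = 9/80
  n = 4: D(4) = 4(4 + 1/3) = 52/3; numerator = 1(9/80) + 1(3/8) = 39/80; a_4 = (39/80)/(52/3) = 9/320
  n = 5: D(5) = 5(5 + 1/3) = 80/3; numerator = 1(9/320) + 1(9/80) = 9/64; a_5 = (9/64)/(80/3) = 27/5120

r = 1; a_0 = 1; a_1 = 3/4; a_2 = 3/8; a_3 = 9/80; a_4 = 9/320; a_5 = 27/5120


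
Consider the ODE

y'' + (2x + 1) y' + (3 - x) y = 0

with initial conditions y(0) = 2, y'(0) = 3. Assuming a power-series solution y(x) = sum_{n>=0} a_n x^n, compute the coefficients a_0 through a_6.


Ansatz: y(x) = sum_{n>=0} a_n x^n, so y'(x) = sum_{n>=1} n a_n x^(n-1) and y''(x) = sum_{n>=2} n(n-1) a_n x^(n-2).
Substitute into P(x) y'' + Q(x) y' + R(x) y = 0 with P(x) = 1, Q(x) = 2x + 1, R(x) = 3 - x, and match powers of x.
Initial conditions: a_0 = 2, a_1 = 3.
Setting the coefficient of each power of x to zero and solving order by order (substituting the coefficients already found):
  x^0: 2 a_2 + a_1 + 3 a_0 = 0  ->  2 a_2 = -a_1 - 3 a_0 = -9  ->  a_2 = -9/2
  x^1: 6 a_3 + 2 a_2 + 5 a_1 - a_0 = 0  ->  6 a_3 = -2 a_2 - 5 a_1 + a_0 = -4  ->  a_3 = -2/3
  x^2: 12 a_4 + 3 a_3 + 7 a_2 - a_1 = 0  ->  12 a_4 = -3 a_3 - 7 a_2 + a_1 = 73/2  ->  a_4 = 73/24
  x^3: 20 a_5 + 4 a_4 + 9 a_3 - a_2 = 0  ->  20 a_5 = -4 a_4 - 9 a_3 + a_2 = -32/3  ->  a_5 = -8/15
  x^4: 30 a_6 + 5 a_5 + 11 a_4 - a_3 = 0  ->  30 a_6 = -5 a_5 - 11 a_4 + a_3 = -755/24  ->  a_6 = -151/144
Truncated series: y(x) = 2 + 3 x - (9/2) x^2 - (2/3) x^3 + (73/24) x^4 - (8/15) x^5 - (151/144) x^6 + O(x^7).

a_0 = 2; a_1 = 3; a_2 = -9/2; a_3 = -2/3; a_4 = 73/24; a_5 = -8/15; a_6 = -151/144


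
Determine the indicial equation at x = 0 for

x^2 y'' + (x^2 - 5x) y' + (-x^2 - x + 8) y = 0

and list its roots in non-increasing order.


Divide by x^2 to reach normal form y'' + P_1(x) y' + P_2(x) y = 0 with P_1(x) = 1 - 5/x and P_2(x) = -1 - 1/x + 8/x^2.
x = 0 is a singular point because the y'-coefficient 1 - 5/x has a pole at x = 0 and the y-coefficient -1 - 1/x + 8/x^2 has a pole at x = 0.
It is a regular singular point because x P_1(x) = p(x) = x - 5 and x^2 P_2(x) = q(x) = -x^2 - x + 8 are polynomials, hence analytic at x = 0.
p(0) = -5,  q(0) = 8.
Indicial equation: r(r-1) + p(0) r + q(0) = 0, i.e. r^2 + (p(0) - 1) r + q(0) = 0, i.e. r^2 - 6 r + 8 = 0.
Discriminant: (-6)^2 - 4(8) = 4, so r = (6 ± 2)/2.
Solving: r_1 = 4, r_2 = 2.

indicial: r^2 - 6 r + 8 = 0; roots r_1 = 4, r_2 = 2


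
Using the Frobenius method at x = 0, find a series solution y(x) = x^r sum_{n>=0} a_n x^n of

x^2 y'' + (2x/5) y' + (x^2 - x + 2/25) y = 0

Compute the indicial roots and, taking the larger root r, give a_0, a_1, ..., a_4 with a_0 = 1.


Write in Frobenius form y'' + (p(x)/x) y' + (q(x)/x^2) y = 0:
  p(x) = 2/5,  q(x) = x^2 - x + 2/25.
Indicial equation: r(r-1) + (2/5) r + (2/25) = 0 -> roots r_1 = 2/5, r_2 = 1/5.
Take r = r_1 = 2/5. Let y(x) = x^r sum_{n>=0} a_n x^n with a_0 = 1.
Substitute y = x^r sum a_n x^n and match x^{r+n}. The recurrence is
  D(n) a_n - 1 a_{n-1} + 1 a_{n-2} = 0,  where D(n) = (r+n)(r+n-1) + (2/5)(r+n) + (2/25).
  a_n = [1 a_{n-1} - 1 a_{n-2}] / D(n).
Since the indicial polynomial factors as (r - r_1)(r - r_2), D(n) = (r_1 + n - r_1)(r_1 + n - r_2) = n(n + 1/5).
Evaluating step by step (a_0 = 1):
  n = 1: D(1) = 1(1 + 1/5) = 6/5; numerator = 1(1) = 1; a_1 = (1)/(6/5) = 5/6
  n = 2: D(2) = 2(2 + 1/5) = 22/5; numerator = 1(5/6) - 1(1) = -1/6; a_2 = (-1/6)/(22/5) = -5/132
  n = 3: D(3) = 3(3 + 1/5) = 48/5; numerator = 1(-5/132) - 1(5/6) = -115/132; a_3 = (-115/132)/(48/5) = -575/6336
  n = 4: D(4) = 4(4 + 1/5) = 84/5; numerator = 1(-575/6336) - 1(-5/132) = -335/6336; a_4 = (-335/6336)/(84/5) = -1675/532224

r = 2/5; a_0 = 1; a_1 = 5/6; a_2 = -5/132; a_3 = -575/6336; a_4 = -1675/532224


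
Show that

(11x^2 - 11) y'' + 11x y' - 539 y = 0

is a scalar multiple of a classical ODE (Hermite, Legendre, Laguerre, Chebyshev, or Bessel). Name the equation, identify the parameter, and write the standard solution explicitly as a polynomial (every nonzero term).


All three coefficients share the factor -11; dividing through by -11 gives  (1 - x^2) y'' - x y' + 49 y = 0.
This matches the Chebyshev equation (1 - x^2) y'' - x y' + n^2 y = 0 (note the -x y' term, not -2x y') with n^2 = 49, so n = 7; the polynomial solution is T_7(x).
With y = sum_k a_k x^k, matching x^k gives (k+2)(k+1) a_{k+2} = (k^2 - n^2) a_k = (k - 7)(k + 7) a_k. The right side vanishes at k = 7, so the series with the parity of 7 terminates at degree 7.
Standard normalization: leading coefficient of T_n is 2^(n-1), so a_7 = 2^6 = 64. Work downward with a_k = (k+1)(k+2) a_{k+2} / ((k - 7)(k + 7)):
  a_5 = (6)(7)(64) / ((5 - 7)(5 + 7)) = 2688/(-24) = -112
  a_3 = (4)(5)(-112) / ((3 - 7)(3 + 7)) = -2240/(-40) = 56
  a_1 = (2)(3)(56) / ((1 - 7)(1 + 7)) = 336/(-48) = -7
Hence T_7(x) = 64 x^7 - 112 x^5 + 56 x^3 - 7 x.

T_7(x); series = 64 x^7 - 112 x^5 + 56 x^3 - 7 x


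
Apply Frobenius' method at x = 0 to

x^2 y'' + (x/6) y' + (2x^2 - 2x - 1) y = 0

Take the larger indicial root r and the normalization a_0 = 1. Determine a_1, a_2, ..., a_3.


Write in Frobenius form y'' + (p(x)/x) y' + (q(x)/x^2) y = 0:
  p(x) = 1/6,  q(x) = 2x^2 - 2x - 1.
Indicial equation: r(r-1) + (1/6) r + (-1) = 0 -> roots r_1 = 3/2, r_2 = -2/3.
Take r = r_1 = 3/2. Let y(x) = x^r sum_{n>=0} a_n x^n with a_0 = 1.
Substitute y = x^r sum a_n x^n and match x^{r+n}. The recurrence is
  D(n) a_n - 2 a_{n-1} + 2 a_{n-2} = 0,  where D(n) = (r+n)(r+n-1) + (1/6)(r+n) + (-1).
  a_n = [2 a_{n-1} - 2 a_{n-2}] / D(n).
Since the indicial polynomial factors as (r - r_1)(r - r_2), D(n) = (r_1 + n - r_1)(r_1 + n - r_2) = n(n + 13/6).
Evaluating step by step (a_0 = 1):
  n = 1: D(1) = 1(1 + 13/6) = 19/6; numerator = 2(1) = 2; a_1 = (2)/(19/6) = 12/19
  n = 2: D(2) = 2(2 + 13/6) = 25/3; numerator = 2(12/19) - 2(1) = -14/19; a_2 = (-14/19)/(25/3) = -42/475
  n = 3: D(3) = 3(3 + 13/6) = 31/2; numerator = 2(-42/475) - 2(12/19) = -36/25; a_3 = (-36/25)/(31/2) = -72/775

r = 3/2; a_0 = 1; a_1 = 12/19; a_2 = -42/475; a_3 = -72/775


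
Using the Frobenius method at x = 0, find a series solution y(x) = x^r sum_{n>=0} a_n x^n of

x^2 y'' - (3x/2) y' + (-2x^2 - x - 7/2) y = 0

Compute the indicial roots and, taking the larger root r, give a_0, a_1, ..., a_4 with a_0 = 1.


Write in Frobenius form y'' + (p(x)/x) y' + (q(x)/x^2) y = 0:
  p(x) = -3/2,  q(x) = -2x^2 - x - 7/2.
Indicial equation: r(r-1) + (-3/2) r + (-7/2) = 0 -> roots r_1 = 7/2, r_2 = -1.
Take r = r_1 = 7/2. Let y(x) = x^r sum_{n>=0} a_n x^n with a_0 = 1.
Substitute y = x^r sum a_n x^n and match x^{r+n}. The recurrence is
  D(n) a_n - 1 a_{n-1} - 2 a_{n-2} = 0,  where D(n) = (r+n)(r+n-1) + (-3/2)(r+n) + (-7/2).
  a_n = [1 a_{n-1} + 2 a_{n-2}] / D(n).
Since the indicial polynomial factors as (r - r_1)(r - r_2), D(n) = (r_1 + n - r_1)(r_1 + n - r_2) = n(n + 9/2).
Evaluating step by step (a_0 = 1):
  n = 1: D(1) = 1(1 + 9/2) = 11/2; numerator = 1(1) = 1; a_1 = (1)/(11/2) = 2/11
  n = 2: D(2) = 2(2 + 9/2) = 13; numerator = 1(2/11) + 2(1) = 24/11; a_2 = (24/11)/(13) = 24/143
  n = 3: D(3) = 3(3 + 9/2) = 45/2; numerator = 1(24/143) + 2(2/11) = 76/143; a_3 = (76/143)/(45/2) = 152/6435
  n = 4: D(4) = 4(4 + 9/2) = 34; numerator = 1(152/6435) + 2(24/143) = 2312/6435; a_4 = (2312/6435)/(34) = 68/6435

r = 7/2; a_0 = 1; a_1 = 2/11; a_2 = 24/143; a_3 = 152/6435; a_4 = 68/6435


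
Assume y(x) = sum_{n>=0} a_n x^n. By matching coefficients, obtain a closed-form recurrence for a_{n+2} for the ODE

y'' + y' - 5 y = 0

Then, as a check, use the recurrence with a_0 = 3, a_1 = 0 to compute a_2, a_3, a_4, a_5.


Substitute y = sum_n a_n x^n.
y''(x) has coefficient (n+2)(n+1) a_{n+2} at x^n;
y'(x) has coefficient (n+1) a_{n+1} at x^n;
-5 y(x) has coefficient -5 a_n at x^n.
Matching x^n: (n+2)(n+1) a_{n+2} + (n+1) a_{n+1} - 5 a_n = 0.
Thus a_{n+2} = [-(n+1) a_{n+1} + 5 a_n] / ((n+1)(n+2)).

Check with a_0 = 3, a_1 = 0 (apply the recurrence for n = 0, 1, 2, 3): a_0 = 3, a_1 = 0, a_2 = 15/2, a_3 = -5/2, a_4 = 15/4, a_5 = -11/8.

a_(n+2) = [-(n+1) a_(n+1) + 5 a_n] / ((n+1)(n+2)); check: a_0 = 3, a_1 = 0, a_2 = 15/2, a_3 = -5/2, a_4 = 15/4, a_5 = -11/8


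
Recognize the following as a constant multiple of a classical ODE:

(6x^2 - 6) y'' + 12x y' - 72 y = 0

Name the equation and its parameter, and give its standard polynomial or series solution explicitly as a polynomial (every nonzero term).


All three coefficients share the factor -6; dividing through by -6 gives  (1 - x^2) y'' - 2x y' + 12 y = 0.
This matches the Legendre equation (1 - x^2) y'' - 2x y' + n(n+1) y = 0 (note the -2x y' term) with n(n+1) = 12, so n = 3; the polynomial solution is P_3(x).
With y = sum_k a_k x^k, matching x^k gives (k+2)(k+1) a_{k+2} = [k(k+1) - n(n+1)] a_k = (k - 3)(k + 4) a_k. The right side vanishes at k = 3, so the series with the parity of 3 terminates at degree 3.
Standard normalization (P_n(1) = 1): leading coefficient (2n)!/(2^n (n!)^2) = 720/(8*36) = 5/2, so a_3 = 5/2. Work downward with a_k = (k+1)(k+2) a_{k+2} / ((k - 3)(k + 4)):
  a_1 = (2)(3)(5/2) / ((1 - 3)(1 + 4)) = 15/(-10) = -3/2
Hence P_3(x) = 5 x^3/2 - 3 x/2.

P_3(x); series = 5 x^3/2 - 3 x/2


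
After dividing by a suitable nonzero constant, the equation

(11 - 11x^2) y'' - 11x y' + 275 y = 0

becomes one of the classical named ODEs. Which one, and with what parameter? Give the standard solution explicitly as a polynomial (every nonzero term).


All three coefficients share the factor 11; dividing through by 11 gives  (1 - x^2) y'' - x y' + 25 y = 0.
This matches the Chebyshev equation (1 - x^2) y'' - x y' + n^2 y = 0 (note the -x y' term, not -2x y') with n^2 = 25, so n = 5; the polynomial solution is T_5(x).
With y = sum_k a_k x^k, matching x^k gives (k+2)(k+1) a_{k+2} = (k^2 - n^2) a_k = (k - 5)(k + 5) a_k. The right side vanishes at k = 5, so the series with the parity of 5 terminates at degree 5.
Standard normalization: leading coefficient of T_n is 2^(n-1), so a_5 = 2^4 = 16. Work downward with a_k = (k+1)(k+2) a_{k+2} / ((k - 5)(k + 5)):
  a_3 = (4)(5)(16) / ((3 - 5)(3 + 5)) = 320/(-16) = -20
  a_1 = (2)(3)(-20) / ((1 - 5)(1 + 5)) = -120/(-24) = 5
Hence T_5(x) = 16 x^5 - 20 x^3 + 5 x.

T_5(x); series = 16 x^5 - 20 x^3 + 5 x


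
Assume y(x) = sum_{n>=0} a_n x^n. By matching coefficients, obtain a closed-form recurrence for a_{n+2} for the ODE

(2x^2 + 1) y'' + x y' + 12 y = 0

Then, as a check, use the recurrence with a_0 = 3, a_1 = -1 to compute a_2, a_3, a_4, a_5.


Substitute y = sum_n a_n x^n.
(1 + 2 x^2) y'' contributes (n+2)(n+1) a_{n+2} + 2 n(n-1) a_n at x^n.
x y'(x) contributes n a_n at x^n.
12 y(x) contributes 12 a_n at x^n.
Matching x^n: (n+2)(n+1) a_{n+2} + (2 n(n-1) + n + 12) a_n = 0.
Thus a_{n+2} = (-2 n(n-1) - n - 12) / ((n+1)(n+2)) * a_n.

Check with a_0 = 3, a_1 = -1 (apply the recurrence for n = 0, 1, 2, 3): a_0 = 3, a_1 = -1, a_2 = -18, a_3 = 13/6, a_4 = 27, a_5 = -117/40.

a_(n+2) = (-2 n(n-1) - n - 12) / ((n+1)(n+2)) * a_n; check: a_0 = 3, a_1 = -1, a_2 = -18, a_3 = 13/6, a_4 = 27, a_5 = -117/40


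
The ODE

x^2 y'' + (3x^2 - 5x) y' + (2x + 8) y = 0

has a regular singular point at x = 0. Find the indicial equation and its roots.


Divide by x^2 to reach normal form y'' + P_1(x) y' + P_2(x) y = 0 with P_1(x) = 3 - 5/x and P_2(x) = 2/x + 8/x^2.
x = 0 is a singular point because the y'-coefficient 3 - 5/x has a pole at x = 0 and the y-coefficient 2/x + 8/x^2 has a pole at x = 0.
It is a regular singular point because x P_1(x) = p(x) = 3x - 5 and x^2 P_2(x) = q(x) = 2x + 8 are polynomials, hence analytic at x = 0.
p(0) = -5,  q(0) = 8.
Indicial equation: r(r-1) + p(0) r + q(0) = 0, i.e. r^2 + (p(0) - 1) r + q(0) = 0, i.e. r^2 - 6 r + 8 = 0.
Discriminant: (-6)^2 - 4(8) = 4, so r = (6 ± 2)/2.
Solving: r_1 = 4, r_2 = 2.

indicial: r^2 - 6 r + 8 = 0; roots r_1 = 4, r_2 = 2


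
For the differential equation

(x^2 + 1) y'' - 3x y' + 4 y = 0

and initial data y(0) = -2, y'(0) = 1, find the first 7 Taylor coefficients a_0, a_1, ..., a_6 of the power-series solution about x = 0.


Ansatz: y(x) = sum_{n>=0} a_n x^n, so y'(x) = sum_{n>=1} n a_n x^(n-1) and y''(x) = sum_{n>=2} n(n-1) a_n x^(n-2).
Substitute into P(x) y'' + Q(x) y' + R(x) y = 0 with P(x) = x^2 + 1, Q(x) = -3x, R(x) = 4, and match powers of x.
Initial conditions: a_0 = -2, a_1 = 1.
Setting the coefficient of each power of x to zero and solving order by order (substituting the coefficients already found):
  x^0: 2 a_2 + 4 a_0 = 0  ->  2 a_2 = -4 a_0 = 8  ->  a_2 = 4
  x^1: 6 a_3 + a_1 = 0  ->  6 a_3 = -a_1 = -1  ->  a_3 = -1/6
  x^2: 12 a_4 = 0  ->  a_4 = 0
  x^3: 20 a_5 + a_3 = 0  ->  20 a_5 = -a_3 = 1/6  ->  a_5 = 1/120
  x^4: 30 a_6 + 4 a_4 = 0  ->  30 a_6 = -4 a_4 = 0  ->  a_6 = 0
Truncated series: y(x) = -2 + x + 4 x^2 - (1/6) x^3 + (1/120) x^5 + O(x^7).

a_0 = -2; a_1 = 1; a_2 = 4; a_3 = -1/6; a_4 = 0; a_5 = 1/120; a_6 = 0


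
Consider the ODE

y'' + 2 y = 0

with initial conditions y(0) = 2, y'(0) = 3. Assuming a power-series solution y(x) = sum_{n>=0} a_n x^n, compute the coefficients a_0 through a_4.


Ansatz: y(x) = sum_{n>=0} a_n x^n, so y'(x) = sum_{n>=1} n a_n x^(n-1) and y''(x) = sum_{n>=2} n(n-1) a_n x^(n-2).
Substitute into P(x) y'' + Q(x) y' + R(x) y = 0 with P(x) = 1, Q(x) = 0, R(x) = 2, and match powers of x.
Initial conditions: a_0 = 2, a_1 = 3.
Setting the coefficient of each power of x to zero and solving order by order (substituting the coefficients already found):
  x^0: 2 a_2 + 2 a_0 = 0  ->  2 a_2 = -2 a_0 = -4  ->  a_2 = -2
  x^1: 6 a_3 + 2 a_1 = 0  ->  6 a_3 = -2 a_1 = -6  ->  a_3 = -1
  x^2: 12 a_4 + 2 a_2 = 0  ->  12 a_4 = -2 a_2 = 4  ->  a_4 = 1/3
Truncated series: y(x) = 2 + 3 x - 2 x^2 - x^3 + (1/3) x^4 + O(x^5).

a_0 = 2; a_1 = 3; a_2 = -2; a_3 = -1; a_4 = 1/3


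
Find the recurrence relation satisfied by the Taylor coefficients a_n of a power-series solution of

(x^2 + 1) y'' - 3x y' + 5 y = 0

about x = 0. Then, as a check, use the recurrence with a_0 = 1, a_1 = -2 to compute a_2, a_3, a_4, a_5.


Substitute y = sum_n a_n x^n.
(1 + 1 x^2) y'' contributes (n+2)(n+1) a_{n+2} + n(n-1) a_n at x^n.
-3 x y'(x) contributes -3 n a_n at x^n.
5 y(x) contributes 5 a_n at x^n.
Matching x^n: (n+2)(n+1) a_{n+2} + (n(n-1) - 3 n + 5) a_n = 0.
Thus a_{n+2} = (-n(n-1) + 3 n - 5) / ((n+1)(n+2)) * a_n.

Check with a_0 = 1, a_1 = -2 (apply the recurrence for n = 0, 1, 2, 3): a_0 = 1, a_1 = -2, a_2 = -5/2, a_3 = 2/3, a_4 = 5/24, a_5 = -1/15.

a_(n+2) = (-n(n-1) + 3 n - 5) / ((n+1)(n+2)) * a_n; check: a_0 = 1, a_1 = -2, a_2 = -5/2, a_3 = 2/3, a_4 = 5/24, a_5 = -1/15


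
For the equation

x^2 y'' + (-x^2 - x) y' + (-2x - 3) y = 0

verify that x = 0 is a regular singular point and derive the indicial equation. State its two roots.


Divide by x^2 to reach normal form y'' + P_1(x) y' + P_2(x) y = 0 with P_1(x) = -1 - 1/x and P_2(x) = -2/x - 3/x^2.
x = 0 is a singular point because the y'-coefficient -1 - 1/x has a pole at x = 0 and the y-coefficient -2/x - 3/x^2 has a pole at x = 0.
It is a regular singular point because x P_1(x) = p(x) = -x - 1 and x^2 P_2(x) = q(x) = -2x - 3 are polynomials, hence analytic at x = 0.
p(0) = -1,  q(0) = -3.
Indicial equation: r(r-1) + p(0) r + q(0) = 0, i.e. r^2 + (p(0) - 1) r + q(0) = 0, i.e. r^2 - 2 r - 3 = 0.
Discriminant: (-2)^2 - 4(-3) = 16, so r = (2 ± 4)/2.
Solving: r_1 = 3, r_2 = -1.

indicial: r^2 - 2 r - 3 = 0; roots r_1 = 3, r_2 = -1


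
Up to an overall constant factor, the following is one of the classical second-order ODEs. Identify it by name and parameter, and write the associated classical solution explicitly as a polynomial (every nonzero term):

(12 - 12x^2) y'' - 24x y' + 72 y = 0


All three coefficients share the factor 12; dividing through by 12 gives  (1 - x^2) y'' - 2x y' + 6 y = 0.
This matches the Legendre equation (1 - x^2) y'' - 2x y' + n(n+1) y = 0 (note the -2x y' term) with n(n+1) = 6, so n = 2; the polynomial solution is P_2(x).
With y = sum_k a_k x^k, matching x^k gives (k+2)(k+1) a_{k+2} = [k(k+1) - n(n+1)] a_k = (k - 2)(k + 3) a_k. The right side vanishes at k = 2, so the series with the parity of 2 terminates at degree 2.
Standard normalization (P_n(1) = 1): leading coefficient (2n)!/(2^n (n!)^2) = 24/(4*4) = 3/2, so a_2 = 3/2. Work downward with a_k = (k+1)(k+2) a_{k+2} / ((k - 2)(k + 3)):
  a_0 = (1)(2)(3/2) / ((0 - 2)(0 + 3)) = 3/(-6) = -1/2
Hence P_2(x) = 3 x^2/2 - 1/2.

P_2(x); series = 3 x^2/2 - 1/2


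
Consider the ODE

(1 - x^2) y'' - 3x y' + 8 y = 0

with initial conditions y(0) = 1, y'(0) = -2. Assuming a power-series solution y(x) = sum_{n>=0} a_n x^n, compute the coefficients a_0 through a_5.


Ansatz: y(x) = sum_{n>=0} a_n x^n, so y'(x) = sum_{n>=1} n a_n x^(n-1) and y''(x) = sum_{n>=2} n(n-1) a_n x^(n-2).
Substitute into P(x) y'' + Q(x) y' + R(x) y = 0 with P(x) = 1 - x^2, Q(x) = -3x, R(x) = 8, and match powers of x.
Initial conditions: a_0 = 1, a_1 = -2.
Setting the coefficient of each power of x to zero and solving order by order (substituting the coefficients already found):
  x^0: 2 a_2 + 8 a_0 = 0  ->  2 a_2 = -8 a_0 = -8  ->  a_2 = -4
  x^1: 6 a_3 + 5 a_1 = 0  ->  6 a_3 = -5 a_1 = 10  ->  a_3 = 5/3
  x^2: 12 a_4 = 0  ->  a_4 = 0
  x^3: 20 a_5 - 7 a_3 = 0  ->  20 a_5 = 7 a_3 = 35/3  ->  a_5 = 7/12
Truncated series: y(x) = 1 - 2 x - 4 x^2 + (5/3) x^3 + (7/12) x^5 + O(x^6).

a_0 = 1; a_1 = -2; a_2 = -4; a_3 = 5/3; a_4 = 0; a_5 = 7/12


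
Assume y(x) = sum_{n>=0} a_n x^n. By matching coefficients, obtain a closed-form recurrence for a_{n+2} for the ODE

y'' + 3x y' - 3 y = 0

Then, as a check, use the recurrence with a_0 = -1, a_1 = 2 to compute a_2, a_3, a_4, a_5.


Substitute y = sum_n a_n x^n.
y''(x) has coefficient (n+2)(n+1) a_{n+2} at x^n;
3 x y'(x) has coefficient 3 n a_n at x^n (shift);
-3 y(x) has coefficient -3 a_n at x^n.
Matching x^n: (n+2)(n+1) a_{n+2} + (3n - 3) a_n = 0.
Thus a_{n+2} = (-3n + 3) / ((n+1)(n+2)) * a_n.

Check with a_0 = -1, a_1 = 2 (apply the recurrence for n = 0, 1, 2, 3): a_0 = -1, a_1 = 2, a_2 = -3/2, a_3 = 0, a_4 = 3/8, a_5 = 0.

a_(n+2) = (-3n + 3) / ((n+1)(n+2)) * a_n; check: a_0 = -1, a_1 = 2, a_2 = -3/2, a_3 = 0, a_4 = 3/8, a_5 = 0


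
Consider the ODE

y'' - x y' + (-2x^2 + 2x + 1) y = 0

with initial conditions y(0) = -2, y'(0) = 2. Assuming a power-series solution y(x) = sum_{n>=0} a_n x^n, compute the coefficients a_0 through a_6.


Ansatz: y(x) = sum_{n>=0} a_n x^n, so y'(x) = sum_{n>=1} n a_n x^(n-1) and y''(x) = sum_{n>=2} n(n-1) a_n x^(n-2).
Substitute into P(x) y'' + Q(x) y' + R(x) y = 0 with P(x) = 1, Q(x) = -x, R(x) = -2x^2 + 2x + 1, and match powers of x.
Initial conditions: a_0 = -2, a_1 = 2.
Setting the coefficient of each power of x to zero and solving order by order (substituting the coefficients already found):
  x^0: 2 a_2 + a_0 = 0  ->  2 a_2 = -a_0 = 2  ->  a_2 = 1
  x^1: 6 a_3 + 2 a_0 = 0  ->  6 a_3 = -2 a_0 = 4  ->  a_3 = 2/3
  x^2: 12 a_4 - a_2 + 2 a_1 - 2 a_0 = 0  ->  12 a_4 = a_2 - 2 a_1 + 2 a_0 = -7  ->  a_4 = -7/12
  x^3: 20 a_5 - 2 a_3 + 2 a_2 - 2 a_1 = 0  ->  20 a_5 = 2 a_3 - 2 a_2 + 2 a_1 = 10/3  ->  a_5 = 1/6
  x^4: 30 a_6 - 3 a_4 + 2 a_3 - 2 a_2 = 0  ->  30 a_6 = 3 a_4 - 2 a_3 + 2 a_2 = -13/12  ->  a_6 = -13/360
Truncated series: y(x) = -2 + 2 x + x^2 + (2/3) x^3 - (7/12) x^4 + (1/6) x^5 - (13/360) x^6 + O(x^7).

a_0 = -2; a_1 = 2; a_2 = 1; a_3 = 2/3; a_4 = -7/12; a_5 = 1/6; a_6 = -13/360


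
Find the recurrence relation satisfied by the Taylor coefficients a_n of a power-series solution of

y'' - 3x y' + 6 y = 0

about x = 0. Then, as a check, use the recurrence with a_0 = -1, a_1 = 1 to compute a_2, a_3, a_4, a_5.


Substitute y = sum_n a_n x^n.
y''(x) has coefficient (n+2)(n+1) a_{n+2} at x^n;
-3 x y'(x) has coefficient -3 n a_n at x^n (shift);
6 y(x) has coefficient 6 a_n at x^n.
Matching x^n: (n+2)(n+1) a_{n+2} + (-3n + 6) a_n = 0.
Thus a_{n+2} = (3n - 6) / ((n+1)(n+2)) * a_n.

Check with a_0 = -1, a_1 = 1 (apply the recurrence for n = 0, 1, 2, 3): a_0 = -1, a_1 = 1, a_2 = 3, a_3 = -1/2, a_4 = 0, a_5 = -3/40.

a_(n+2) = (3n - 6) / ((n+1)(n+2)) * a_n; check: a_0 = -1, a_1 = 1, a_2 = 3, a_3 = -1/2, a_4 = 0, a_5 = -3/40


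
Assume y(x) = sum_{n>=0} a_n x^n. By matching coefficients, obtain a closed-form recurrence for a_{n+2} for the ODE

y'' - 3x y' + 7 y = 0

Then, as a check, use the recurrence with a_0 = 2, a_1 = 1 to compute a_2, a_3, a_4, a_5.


Substitute y = sum_n a_n x^n.
y''(x) has coefficient (n+2)(n+1) a_{n+2} at x^n;
-3 x y'(x) has coefficient -3 n a_n at x^n (shift);
7 y(x) has coefficient 7 a_n at x^n.
Matching x^n: (n+2)(n+1) a_{n+2} + (-3n + 7) a_n = 0.
Thus a_{n+2} = (3n - 7) / ((n+1)(n+2)) * a_n.

Check with a_0 = 2, a_1 = 1 (apply the recurrence for n = 0, 1, 2, 3): a_0 = 2, a_1 = 1, a_2 = -7, a_3 = -2/3, a_4 = 7/12, a_5 = -1/15.

a_(n+2) = (3n - 7) / ((n+1)(n+2)) * a_n; check: a_0 = 2, a_1 = 1, a_2 = -7, a_3 = -2/3, a_4 = 7/12, a_5 = -1/15


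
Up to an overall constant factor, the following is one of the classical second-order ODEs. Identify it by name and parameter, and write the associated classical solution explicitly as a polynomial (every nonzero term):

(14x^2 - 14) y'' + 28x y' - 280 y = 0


All three coefficients share the factor -14; dividing through by -14 gives  (1 - x^2) y'' - 2x y' + 20 y = 0.
This matches the Legendre equation (1 - x^2) y'' - 2x y' + n(n+1) y = 0 (note the -2x y' term) with n(n+1) = 20, so n = 4; the polynomial solution is P_4(x).
With y = sum_k a_k x^k, matching x^k gives (k+2)(k+1) a_{k+2} = [k(k+1) - n(n+1)] a_k = (k - 4)(k + 5) a_k. The right side vanishes at k = 4, so the series with the parity of 4 terminates at degree 4.
Standard normalization (P_n(1) = 1): leading coefficient (2n)!/(2^n (n!)^2) = 40320/(16*576) = 35/8, so a_4 = 35/8. Work downward with a_k = (k+1)(k+2) a_{k+2} / ((k - 4)(k + 5)):
  a_2 = (3)(4)(35/8) / ((2 - 4)(2 + 5)) = (105/2)/(-14) = -15/4
  a_0 = (1)(2)(-15/4) / ((0 - 4)(0 + 5)) = (-15/2)/(-20) = 3/8
Hence P_4(x) = 35 x^4/8 - 15 x^2/4 + 3/8.

P_4(x); series = 35 x^4/8 - 15 x^2/4 + 3/8


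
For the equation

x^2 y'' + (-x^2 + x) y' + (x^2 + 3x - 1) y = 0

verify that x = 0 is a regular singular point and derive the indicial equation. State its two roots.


Divide by x^2 to reach normal form y'' + P_1(x) y' + P_2(x) y = 0 with P_1(x) = -1 + 1/x and P_2(x) = 1 + 3/x - 1/x^2.
x = 0 is a singular point because the y'-coefficient -1 + 1/x has a pole at x = 0 and the y-coefficient 1 + 3/x - 1/x^2 has a pole at x = 0.
It is a regular singular point because x P_1(x) = p(x) = 1 - x and x^2 P_2(x) = q(x) = x^2 + 3x - 1 are polynomials, hence analytic at x = 0.
p(0) = 1,  q(0) = -1.
Indicial equation: r(r-1) + p(0) r + q(0) = 0, i.e. r^2 + (p(0) - 1) r + q(0) = 0, i.e. r^2 - 1 = 0.
Discriminant: (0)^2 - 4(-1) = 4, so r = (0 ± 2)/2.
Solving: r_1 = 1, r_2 = -1.

indicial: r^2 - 1 = 0; roots r_1 = 1, r_2 = -1


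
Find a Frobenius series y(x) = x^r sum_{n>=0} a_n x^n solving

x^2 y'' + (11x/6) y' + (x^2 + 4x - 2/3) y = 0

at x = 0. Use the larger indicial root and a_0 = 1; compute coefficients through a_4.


Write in Frobenius form y'' + (p(x)/x) y' + (q(x)/x^2) y = 0:
  p(x) = 11/6,  q(x) = x^2 + 4x - 2/3.
Indicial equation: r(r-1) + (11/6) r + (-2/3) = 0 -> roots r_1 = 1/2, r_2 = -4/3.
Take r = r_1 = 1/2. Let y(x) = x^r sum_{n>=0} a_n x^n with a_0 = 1.
Substitute y = x^r sum a_n x^n and match x^{r+n}. The recurrence is
  D(n) a_n + 4 a_{n-1} + 1 a_{n-2} = 0,  where D(n) = (r+n)(r+n-1) + (11/6)(r+n) + (-2/3).
  a_n = [-4 a_{n-1} - 1 a_{n-2}] / D(n).
Since the indicial polynomial factors as (r - r_1)(r - r_2), D(n) = (r_1 + n - r_1)(r_1 + n - r_2) = n(n + 11/6).
Evaluating step by step (a_0 = 1):
  n = 1: D(1) = 1(1 + 11/6) = 17/6; numerator = -4(1) = -4; a_1 = (-4)/(17/6) = -24/17
  n = 2: D(2) = 2(2 + 11/6) = 23/3; numerator = -4(-24/17) - 1(1) = 79/17; a_2 = (79/17)/(23/3) = 237/391
  n = 3: D(3) = 3(3 + 11/6) = 29/2; numerator = -4(237/391) - 1(-24/17) = -396/391; a_3 = (-396/391)/(29/2) = -792/11339
  n = 4: D(4) = 4(4 + 11/6) = 70/3; numerator = -4(-792/11339) - 1(237/391) = -3705/11339; a_4 = (-3705/11339)/(70/3) = -2223/158746

r = 1/2; a_0 = 1; a_1 = -24/17; a_2 = 237/391; a_3 = -792/11339; a_4 = -2223/158746


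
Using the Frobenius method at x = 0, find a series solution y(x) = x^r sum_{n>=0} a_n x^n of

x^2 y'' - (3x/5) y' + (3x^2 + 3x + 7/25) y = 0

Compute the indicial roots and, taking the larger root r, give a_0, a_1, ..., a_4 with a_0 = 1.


Write in Frobenius form y'' + (p(x)/x) y' + (q(x)/x^2) y = 0:
  p(x) = -3/5,  q(x) = 3x^2 + 3x + 7/25.
Indicial equation: r(r-1) + (-3/5) r + (7/25) = 0 -> roots r_1 = 7/5, r_2 = 1/5.
Take r = r_1 = 7/5. Let y(x) = x^r sum_{n>=0} a_n x^n with a_0 = 1.
Substitute y = x^r sum a_n x^n and match x^{r+n}. The recurrence is
  D(n) a_n + 3 a_{n-1} + 3 a_{n-2} = 0,  where D(n) = (r+n)(r+n-1) + (-3/5)(r+n) + (7/25).
  a_n = [-3 a_{n-1} - 3 a_{n-2}] / D(n).
Since the indicial polynomial factors as (r - r_1)(r - r_2), D(n) = (r_1 + n - r_1)(r_1 + n - r_2) = n(n + 6/5).
Evaluating step by step (a_0 = 1):
  n = 1: D(1) = 1(1 + 6/5) = 11/5; numerator = -3(1) = -3; a_1 = (-3)/(11/5) = -15/11
  n = 2: D(2) = 2(2 + 6/5) = 32/5; numerator = -3(-15/11) - 3(1) = 12/11; a_2 = (12/11)/(32/5) = 15/88
  n = 3: D(3) = 3(3 + 6/5) = 63/5; numerator = -3(15/88) - 3(-15/11) = 315/88; a_3 = (315/88)/(63/5) = 25/88
  n = 4: D(4) = 4(4 + 6/5) = 104/5; numerator = -3(25/88) - 3(15/88) = -15/11; a_4 = (-15/11)/(104/5) = -75/1144

r = 7/5; a_0 = 1; a_1 = -15/11; a_2 = 15/88; a_3 = 25/88; a_4 = -75/1144


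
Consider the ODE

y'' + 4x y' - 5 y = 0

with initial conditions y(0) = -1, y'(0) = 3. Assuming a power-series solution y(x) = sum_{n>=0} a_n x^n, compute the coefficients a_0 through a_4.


Ansatz: y(x) = sum_{n>=0} a_n x^n, so y'(x) = sum_{n>=1} n a_n x^(n-1) and y''(x) = sum_{n>=2} n(n-1) a_n x^(n-2).
Substitute into P(x) y'' + Q(x) y' + R(x) y = 0 with P(x) = 1, Q(x) = 4x, R(x) = -5, and match powers of x.
Initial conditions: a_0 = -1, a_1 = 3.
Setting the coefficient of each power of x to zero and solving order by order (substituting the coefficients already found):
  x^0: 2 a_2 - 5 a_0 = 0  ->  2 a_2 = 5 a_0 = -5  ->  a_2 = -5/2
  x^1: 6 a_3 - a_1 = 0  ->  6 a_3 = a_1 = 3  ->  a_3 = 1/2
  x^2: 12 a_4 + 3 a_2 = 0  ->  12 a_4 = -3 a_2 = 15/2  ->  a_4 = 5/8
Truncated series: y(x) = -1 + 3 x - (5/2) x^2 + (1/2) x^3 + (5/8) x^4 + O(x^5).

a_0 = -1; a_1 = 3; a_2 = -5/2; a_3 = 1/2; a_4 = 5/8


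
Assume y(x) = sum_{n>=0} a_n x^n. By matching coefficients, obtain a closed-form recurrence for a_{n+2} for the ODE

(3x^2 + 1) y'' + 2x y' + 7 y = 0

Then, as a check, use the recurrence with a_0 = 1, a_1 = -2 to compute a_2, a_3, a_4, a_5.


Substitute y = sum_n a_n x^n.
(1 + 3 x^2) y'' contributes (n+2)(n+1) a_{n+2} + 3 n(n-1) a_n at x^n.
2 x y'(x) contributes 2 n a_n at x^n.
7 y(x) contributes 7 a_n at x^n.
Matching x^n: (n+2)(n+1) a_{n+2} + (3 n(n-1) + 2 n + 7) a_n = 0.
Thus a_{n+2} = (-3 n(n-1) - 2 n - 7) / ((n+1)(n+2)) * a_n.

Check with a_0 = 1, a_1 = -2 (apply the recurrence for n = 0, 1, 2, 3): a_0 = 1, a_1 = -2, a_2 = -7/2, a_3 = 3, a_4 = 119/24, a_5 = -93/20.

a_(n+2) = (-3 n(n-1) - 2 n - 7) / ((n+1)(n+2)) * a_n; check: a_0 = 1, a_1 = -2, a_2 = -7/2, a_3 = 3, a_4 = 119/24, a_5 = -93/20


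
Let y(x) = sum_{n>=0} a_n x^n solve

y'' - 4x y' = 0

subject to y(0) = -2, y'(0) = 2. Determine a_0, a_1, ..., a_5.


Ansatz: y(x) = sum_{n>=0} a_n x^n, so y'(x) = sum_{n>=1} n a_n x^(n-1) and y''(x) = sum_{n>=2} n(n-1) a_n x^(n-2).
Substitute into P(x) y'' + Q(x) y' + R(x) y = 0 with P(x) = 1, Q(x) = -4x, R(x) = 0, and match powers of x.
Initial conditions: a_0 = -2, a_1 = 2.
Setting the coefficient of each power of x to zero and solving order by order (substituting the coefficients already found):
  x^0: 2 a_2 = 0  ->  a_2 = 0
  x^1: 6 a_3 - 4 a_1 = 0  ->  6 a_3 = 4 a_1 = 8  ->  a_3 = 4/3
  x^2: 12 a_4 - 8 a_2 = 0  ->  12 a_4 = 8 a_2 = 0  ->  a_4 = 0
  x^3: 20 a_5 - 12 a_3 = 0  ->  20 a_5 = 12 a_3 = 16  ->  a_5 = 4/5
Truncated series: y(x) = -2 + 2 x + (4/3) x^3 + (4/5) x^5 + O(x^6).

a_0 = -2; a_1 = 2; a_2 = 0; a_3 = 4/3; a_4 = 0; a_5 = 4/5


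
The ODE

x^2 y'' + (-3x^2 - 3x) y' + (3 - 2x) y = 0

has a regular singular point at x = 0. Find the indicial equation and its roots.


Divide by x^2 to reach normal form y'' + P_1(x) y' + P_2(x) y = 0 with P_1(x) = -3 - 3/x and P_2(x) = -2/x + 3/x^2.
x = 0 is a singular point because the y'-coefficient -3 - 3/x has a pole at x = 0 and the y-coefficient -2/x + 3/x^2 has a pole at x = 0.
It is a regular singular point because x P_1(x) = p(x) = -3x - 3 and x^2 P_2(x) = q(x) = 3 - 2x are polynomials, hence analytic at x = 0.
p(0) = -3,  q(0) = 3.
Indicial equation: r(r-1) + p(0) r + q(0) = 0, i.e. r^2 + (p(0) - 1) r + q(0) = 0, i.e. r^2 - 4 r + 3 = 0.
Discriminant: (-4)^2 - 4(3) = 4, so r = (4 ± 2)/2.
Solving: r_1 = 3, r_2 = 1.

indicial: r^2 - 4 r + 3 = 0; roots r_1 = 3, r_2 = 1
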